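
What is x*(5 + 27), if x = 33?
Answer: 1056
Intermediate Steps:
x*(5 + 27) = 33*(5 + 27) = 33*32 = 1056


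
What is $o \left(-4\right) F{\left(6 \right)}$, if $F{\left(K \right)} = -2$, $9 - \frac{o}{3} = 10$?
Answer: $-24$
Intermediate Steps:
$o = -3$ ($o = 27 - 30 = -3$)
$o \left(-4\right) F{\left(6 \right)} = \left(-3\right) \left(-4\right) \left(-2\right) = 12 \left(-2\right) = -24$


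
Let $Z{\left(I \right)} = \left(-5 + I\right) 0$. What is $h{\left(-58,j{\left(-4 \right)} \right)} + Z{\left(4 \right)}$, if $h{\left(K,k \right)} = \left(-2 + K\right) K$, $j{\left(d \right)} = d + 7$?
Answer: $3480$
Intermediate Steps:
$j{\left(d \right)} = 7 + d$
$h{\left(K,k \right)} = K \left(-2 + K\right)$
$Z{\left(I \right)} = 0$
$h{\left(-58,j{\left(-4 \right)} \right)} + Z{\left(4 \right)} = - 58 \left(-2 - 58\right) + 0 = \left(-58\right) \left(-60\right) + 0 = 3480 + 0 = 3480$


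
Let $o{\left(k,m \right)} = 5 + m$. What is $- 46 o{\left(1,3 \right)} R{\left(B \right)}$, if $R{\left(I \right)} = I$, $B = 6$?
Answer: $-2208$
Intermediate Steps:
$- 46 o{\left(1,3 \right)} R{\left(B \right)} = - 46 \left(5 + 3\right) 6 = \left(-46\right) 8 \cdot 6 = \left(-368\right) 6 = -2208$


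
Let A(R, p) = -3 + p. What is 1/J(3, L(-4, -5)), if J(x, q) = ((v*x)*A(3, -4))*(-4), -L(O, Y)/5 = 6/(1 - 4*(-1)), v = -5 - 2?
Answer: -1/588 ≈ -0.0017007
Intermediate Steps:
v = -7
L(O, Y) = -6 (L(O, Y) = -30/(1 - 4*(-1)) = -30/(1 + 4) = -30/5 = -5*6/5 = -6)
J(x, q) = -196*x (J(x, q) = ((-7*x)*(-3 - 4))*(-4) = (-7*x*(-7))*(-4) = (49*x)*(-4) = -196*x)
1/J(3, L(-4, -5)) = 1/(-196*3) = 1/(-588) = -1/588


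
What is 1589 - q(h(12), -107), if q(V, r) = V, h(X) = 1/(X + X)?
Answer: 38135/24 ≈ 1589.0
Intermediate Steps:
h(X) = 1/(2*X)
1589 - q(h(12), -107) = 1589 - 1/(2*12) = 1589 - 1*1/24 = 1589 - 1/24 = 38135/24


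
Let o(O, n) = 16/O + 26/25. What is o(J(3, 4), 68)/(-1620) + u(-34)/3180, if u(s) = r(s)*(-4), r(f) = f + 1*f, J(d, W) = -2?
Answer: 32137/357750 ≈ 0.089831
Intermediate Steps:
r(f) = 2*f (r(f) = f + f = 2*f)
o(O, n) = 26/25 + 16/O (o(O, n) = 16/O + 26*(1/25) = 16/O + 26/25 = 26/25 + 16/O)
u(s) = -8*s (u(s) = (2*s)*(-4) = -8*s)
o(J(3, 4), 68)/(-1620) + u(-34)/3180 = (26/25 + 16/(-2))/(-1620) - 8*(-34)/3180 = (26/25 + 16*(-1/2))*(-1/1620) + 272*(1/3180) = (26/25 - 8)*(-1/1620) + 68/795 = -174/25*(-1/1620) + 68/795 = 29/6750 + 68/795 = 32137/357750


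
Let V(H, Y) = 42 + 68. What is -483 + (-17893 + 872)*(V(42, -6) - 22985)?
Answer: 389354892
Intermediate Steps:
V(H, Y) = 110
-483 + (-17893 + 872)*(V(42, -6) - 22985) = -483 + (-17893 + 872)*(110 - 22985) = -483 - 17021*(-22875) = -483 + 389355375 = 389354892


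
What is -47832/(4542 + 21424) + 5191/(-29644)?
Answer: -776360657/384868052 ≈ -2.0172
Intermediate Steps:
-47832/(4542 + 21424) + 5191/(-29644) = -47832/25966 + 5191*(-1/29644) = -47832*1/25966 - 5191/29644 = -23916/12983 - 5191/29644 = -776360657/384868052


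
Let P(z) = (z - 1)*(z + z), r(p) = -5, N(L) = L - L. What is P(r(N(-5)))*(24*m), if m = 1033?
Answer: 1487520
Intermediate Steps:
N(L) = 0
P(z) = 2*z*(-1 + z) (P(z) = (-1 + z)*(2*z) = 2*z*(-1 + z))
P(r(N(-5)))*(24*m) = (2*(-5)*(-1 - 5))*(24*1033) = (2*(-5)*(-6))*24792 = 60*24792 = 1487520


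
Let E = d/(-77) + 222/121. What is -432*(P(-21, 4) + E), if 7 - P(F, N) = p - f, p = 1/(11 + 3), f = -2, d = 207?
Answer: -1491048/847 ≈ -1760.4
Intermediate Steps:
p = 1/14 ≈ 0.071429
E = -723/847 (E = 207/(-77) + 222/121 = 207*(-1/77) + 222*(1/121) = -207/77 + 222/121 = -723/847 ≈ -0.85360)
P(F, N) = 69/14 (P(F, N) = 7 - (1/14 - 1*(-2)) = 7 - (1/14 + 2) = 7 - 1*29/14 = 7 - 29/14 = 69/14)
-432*(P(-21, 4) + E) = -432*(69/14 - 723/847) = -432*6903/1694 = -1491048/847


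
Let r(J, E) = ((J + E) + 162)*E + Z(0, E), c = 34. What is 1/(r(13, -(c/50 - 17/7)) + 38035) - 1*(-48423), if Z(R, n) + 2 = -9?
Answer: 56846175360403/1173949886 ≈ 48423.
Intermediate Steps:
Z(R, n) = -11 (Z(R, n) = -2 - 9 = -11)
r(J, E) = -11 + E*(162 + E + J) (r(J, E) = ((J + E) + 162)*E - 11 = ((E + J) + 162)*E - 11 = (162 + E + J)*E - 11 = E*(162 + E + J) - 11 = -11 + E*(162 + E + J))
1/(r(13, -(c/50 - 17/7)) + 38035) - 1*(-48423) = 1/((-11 + (-(34/50 - 17/7))² + 162*(-(34/50 - 17/7)) - (34/50 - 17/7)*13) + 38035) - 1*(-48423) = 1/((-11 + (-(34*(1/50) - 17*⅐))² + 162*(-(34*(1/50) - 17*⅐)) - (34*(1/50) - 17*⅐)*13) + 38035) + 48423 = 1/((-11 + (-(17/25 - 17/7))² + 162*(-(17/25 - 17/7)) - (17/25 - 17/7)*13) + 38035) + 48423 = 1/((-11 + (-1*(-306/175))² + 162*(-1*(-306/175)) - 1*(-306/175)*13) + 38035) + 48423 = 1/((-11 + (306/175)² + 162*(306/175) + (306/175)*13) + 38035) + 48423 = 1/((-11 + 93636/30625 + 49572/175 + 3978/175) + 38035) + 48423 = 1/(9128011/30625 + 38035) + 48423 = 1/(1173949886/30625) + 48423 = 30625/1173949886 + 48423 = 56846175360403/1173949886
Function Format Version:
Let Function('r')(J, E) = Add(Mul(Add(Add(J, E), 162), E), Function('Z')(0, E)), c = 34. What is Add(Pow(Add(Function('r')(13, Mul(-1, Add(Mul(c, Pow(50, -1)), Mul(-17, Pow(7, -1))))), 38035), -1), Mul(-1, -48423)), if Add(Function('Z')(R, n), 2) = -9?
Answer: Rational(56846175360403, 1173949886) ≈ 48423.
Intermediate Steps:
Function('Z')(R, n) = -11 (Function('Z')(R, n) = Add(-2, -9) = -11)
Function('r')(J, E) = Add(-11, Mul(E, Add(162, E, J))) (Function('r')(J, E) = Add(Mul(Add(Add(J, E), 162), E), -11) = Add(Mul(Add(Add(E, J), 162), E), -11) = Add(Mul(Add(162, E, J), E), -11) = Add(Mul(E, Add(162, E, J)), -11) = Add(-11, Mul(E, Add(162, E, J))))
Add(Pow(Add(Function('r')(13, Mul(-1, Add(Mul(c, Pow(50, -1)), Mul(-17, Pow(7, -1))))), 38035), -1), Mul(-1, -48423)) = Add(Pow(Add(Add(-11, Pow(Mul(-1, Add(Mul(34, Pow(50, -1)), Mul(-17, Pow(7, -1)))), 2), Mul(162, Mul(-1, Add(Mul(34, Pow(50, -1)), Mul(-17, Pow(7, -1))))), Mul(Mul(-1, Add(Mul(34, Pow(50, -1)), Mul(-17, Pow(7, -1)))), 13)), 38035), -1), Mul(-1, -48423)) = Add(Pow(Add(Add(-11, Pow(Mul(-1, Add(Mul(34, Rational(1, 50)), Mul(-17, Rational(1, 7)))), 2), Mul(162, Mul(-1, Add(Mul(34, Rational(1, 50)), Mul(-17, Rational(1, 7))))), Mul(Mul(-1, Add(Mul(34, Rational(1, 50)), Mul(-17, Rational(1, 7)))), 13)), 38035), -1), 48423) = Add(Pow(Add(Add(-11, Pow(Mul(-1, Add(Rational(17, 25), Rational(-17, 7))), 2), Mul(162, Mul(-1, Add(Rational(17, 25), Rational(-17, 7)))), Mul(Mul(-1, Add(Rational(17, 25), Rational(-17, 7))), 13)), 38035), -1), 48423) = Add(Pow(Add(Add(-11, Pow(Mul(-1, Rational(-306, 175)), 2), Mul(162, Mul(-1, Rational(-306, 175))), Mul(Mul(-1, Rational(-306, 175)), 13)), 38035), -1), 48423) = Add(Pow(Add(Add(-11, Pow(Rational(306, 175), 2), Mul(162, Rational(306, 175)), Mul(Rational(306, 175), 13)), 38035), -1), 48423) = Add(Pow(Add(Add(-11, Rational(93636, 30625), Rational(49572, 175), Rational(3978, 175)), 38035), -1), 48423) = Add(Pow(Add(Rational(9128011, 30625), 38035), -1), 48423) = Add(Pow(Rational(1173949886, 30625), -1), 48423) = Add(Rational(30625, 1173949886), 48423) = Rational(56846175360403, 1173949886)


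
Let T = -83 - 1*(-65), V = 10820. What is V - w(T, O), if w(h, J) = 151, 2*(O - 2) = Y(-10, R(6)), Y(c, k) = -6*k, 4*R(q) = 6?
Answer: 10669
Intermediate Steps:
R(q) = 3/2 (R(q) = (¼)*6 = 3/2)
O = -5/2 (O = 2 + (-6*3/2)/2 = 2 + (½)*(-9) = 2 - 9/2 = -5/2 ≈ -2.5000)
T = -18 (T = -83 + 65 = -18)
V - w(T, O) = 10820 - 1*151 = 10820 - 151 = 10669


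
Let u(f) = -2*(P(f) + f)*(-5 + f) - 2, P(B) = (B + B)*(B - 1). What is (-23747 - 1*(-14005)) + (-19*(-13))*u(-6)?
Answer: 413616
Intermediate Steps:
P(B) = 2*B*(-1 + B) (P(B) = (2*B)*(-1 + B) = 2*B*(-1 + B))
u(f) = -2 - 2*(-5 + f)*(f + 2*f*(-1 + f)) (u(f) = -2*(2*f*(-1 + f) + f)*(-5 + f) - 2 = -2*(f + 2*f*(-1 + f))*(-5 + f) - 2 = -2*(-5 + f)*(f + 2*f*(-1 + f)) - 2 = -2 - 2*(-5 + f)*(f + 2*f*(-1 + f)))
(-23747 - 1*(-14005)) + (-19*(-13))*u(-6) = (-23747 - 1*(-14005)) + (-19*(-13))*(-2 - 10*(-6) - 4*(-6)³ + 22*(-6)²) = (-23747 + 14005) + 247*(-2 + 60 - 4*(-216) + 22*36) = -9742 + 247*(-2 + 60 + 864 + 792) = -9742 + 247*1714 = -9742 + 423358 = 413616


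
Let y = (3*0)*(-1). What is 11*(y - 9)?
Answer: -99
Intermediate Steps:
y = 0 (y = 0*(-1) = 0)
11*(y - 9) = 11*(0 - 9) = 11*(-9) = -99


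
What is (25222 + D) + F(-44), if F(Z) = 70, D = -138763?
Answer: -113471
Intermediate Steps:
(25222 + D) + F(-44) = (25222 - 138763) + 70 = -113541 + 70 = -113471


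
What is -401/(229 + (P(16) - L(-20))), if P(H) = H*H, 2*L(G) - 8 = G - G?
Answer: -401/481 ≈ -0.83368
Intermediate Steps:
L(G) = 4 (L(G) = 4 + (G - G)/2 = 4 + (½)*0 = 4 + 0 = 4)
P(H) = H²
-401/(229 + (P(16) - L(-20))) = -401/(229 + (16² - 1*4)) = -401/(229 + (256 - 4)) = -401/(229 + 252) = -401/481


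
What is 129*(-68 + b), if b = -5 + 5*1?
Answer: -8772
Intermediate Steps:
b = 0 (b = -5 + 5 = 0)
129*(-68 + b) = 129*(-68 + 0) = 129*(-68) = -8772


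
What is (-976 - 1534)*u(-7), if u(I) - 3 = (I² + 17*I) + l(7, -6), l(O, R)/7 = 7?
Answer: 45180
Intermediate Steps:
l(O, R) = 49 (l(O, R) = 7*7 = 49)
u(I) = 52 + I² + 17*I (u(I) = 3 + ((I² + 17*I) + 49) = 3 + (49 + I² + 17*I) = 52 + I² + 17*I)
(-976 - 1534)*u(-7) = (-976 - 1534)*(52 + (-7)² + 17*(-7)) = -2510*(52 + 49 - 119) = -2510*(-18) = 45180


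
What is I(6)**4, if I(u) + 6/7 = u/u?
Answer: 1/2401 ≈ 0.00041649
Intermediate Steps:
I(u) = 1/7 (I(u) = -6/7 + u/u = -6/7 + 1 = 1/7)
I(6)**4 = (1/7)**4 = 1/2401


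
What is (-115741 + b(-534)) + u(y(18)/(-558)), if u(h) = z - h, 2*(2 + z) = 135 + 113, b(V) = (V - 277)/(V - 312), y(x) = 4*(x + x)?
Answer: -3032191985/26226 ≈ -1.1562e+5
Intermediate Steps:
y(x) = 8*x (y(x) = 4*(2*x) = 8*x)
b(V) = (-277 + V)/(-312 + V)
z = 122 (z = -2 + (135 + 113)/2 = -2 + (1/2)*248 = -2 + 124 = 122)
u(h) = 122 - h
(-115741 + b(-534)) + u(y(18)/(-558)) = (-115741 + (-277 - 534)/(-312 - 534)) + (122 - 8*18/(-558)) = (-115741 - 811/(-846)) + (122 - 144*(-1)/558) = (-115741 - 1/846*(-811)) + (122 - 1*(-8/31)) = (-115741 + 811/846) + (122 + 8/31) = -97916075/846 + 3790/31 = -3032191985/26226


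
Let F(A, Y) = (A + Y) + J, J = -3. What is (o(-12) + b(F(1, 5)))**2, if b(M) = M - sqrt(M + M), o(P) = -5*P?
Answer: (63 - sqrt(6))**2 ≈ 3666.4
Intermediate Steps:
F(A, Y) = -3 + A + Y (F(A, Y) = (A + Y) - 3 = -3 + A + Y)
b(M) = M - sqrt(2)*sqrt(M) (b(M) = M - sqrt(2*M) = M - sqrt(2)*sqrt(M))
(o(-12) + b(F(1, 5)))**2 = (-5*(-12) + ((-3 + 1 + 5) - sqrt(2)*sqrt(-3 + 1 + 5)))**2 = (60 + (3 - sqrt(2)*sqrt(3)))**2 = (60 + (3 - sqrt(6)))**2 = (63 - sqrt(6))**2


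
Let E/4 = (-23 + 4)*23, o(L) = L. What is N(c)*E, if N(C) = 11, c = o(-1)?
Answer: -19228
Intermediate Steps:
c = -1
E = -1748 (E = 4*((-23 + 4)*23) = 4*(-19*23) = 4*(-437) = -1748)
N(c)*E = 11*(-1748) = -19228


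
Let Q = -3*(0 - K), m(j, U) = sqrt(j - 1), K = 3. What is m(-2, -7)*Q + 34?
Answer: 34 + 9*I*sqrt(3) ≈ 34.0 + 15.588*I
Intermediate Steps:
m(j, U) = sqrt(-1 + j)
Q = 9 (Q = -3*(0 - 1*3) = -3*(0 - 3) = -3*(-3) = 9)
m(-2, -7)*Q + 34 = sqrt(-1 - 2)*9 + 34 = sqrt(-3)*9 + 34 = (I*sqrt(3))*9 + 34 = 9*I*sqrt(3) + 34 = 34 + 9*I*sqrt(3)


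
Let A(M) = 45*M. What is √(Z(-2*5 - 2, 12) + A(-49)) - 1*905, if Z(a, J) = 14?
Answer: -905 + I*√2191 ≈ -905.0 + 46.808*I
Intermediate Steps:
√(Z(-2*5 - 2, 12) + A(-49)) - 1*905 = √(14 + 45*(-49)) - 1*905 = √(14 - 2205) - 905 = √(-2191) - 905 = I*√2191 - 905 = -905 + I*√2191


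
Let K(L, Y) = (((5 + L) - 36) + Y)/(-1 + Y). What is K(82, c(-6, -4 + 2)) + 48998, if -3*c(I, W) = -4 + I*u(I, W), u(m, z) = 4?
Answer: 1225131/25 ≈ 49005.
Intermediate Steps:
c(I, W) = 4/3 - 4*I/3 (c(I, W) = -(-4 + I*4)/3 = -(-4 + 4*I)/3 = 4/3 - 4*I/3)
K(L, Y) = (-31 + L + Y)/(-1 + Y) (K(L, Y) = ((-31 + L) + Y)/(-1 + Y) = (-31 + L + Y)/(-1 + Y))
K(82, c(-6, -4 + 2)) + 48998 = (-31 + 82 + (4/3 - 4/3*(-6)))/(-1 + (4/3 - 4/3*(-6))) + 48998 = (-31 + 82 + (4/3 + 8))/(-1 + (4/3 + 8)) + 48998 = (-31 + 82 + 28/3)/(-1 + 28/3) + 48998 = (181/3)/(25/3) + 48998 = (3/25)*(181/3) + 48998 = 181/25 + 48998 = 1225131/25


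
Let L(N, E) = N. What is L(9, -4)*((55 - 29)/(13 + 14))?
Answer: 26/3 ≈ 8.6667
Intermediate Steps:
L(9, -4)*((55 - 29)/(13 + 14)) = 9*((55 - 29)/(13 + 14)) = 9*(26/27) = 26/3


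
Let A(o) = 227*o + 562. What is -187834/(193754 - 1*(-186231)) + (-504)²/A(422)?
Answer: 19605834214/9153458665 ≈ 2.1419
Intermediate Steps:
A(o) = 562 + 227*o
-187834/(193754 - 1*(-186231)) + (-504)²/A(422) = -187834/(193754 - 1*(-186231)) + (-504)²/(562 + 227*422) = -187834/(193754 + 186231) + 254016/(562 + 95794) = -187834/379985 + 254016/96356 = -187834*1/379985 + 254016*(1/96356) = -187834/379985 + 63504/24089 = 19605834214/9153458665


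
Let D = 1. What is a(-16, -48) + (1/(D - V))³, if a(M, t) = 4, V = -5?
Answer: 865/216 ≈ 4.0046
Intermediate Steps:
a(-16, -48) + (1/(D - V))³ = 4 + (1/(1 - 1*(-5)))³ = 4 + (1/(1 + 5))³ = 4 + (1/6)³ = 4 + (⅙)³ = 4 + 1/216 = 865/216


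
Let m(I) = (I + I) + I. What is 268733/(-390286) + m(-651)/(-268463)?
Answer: -5490972217/8059796186 ≈ -0.68128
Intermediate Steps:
m(I) = 3*I (m(I) = 2*I + I = 3*I)
268733/(-390286) + m(-651)/(-268463) = 268733/(-390286) + (3*(-651))/(-268463) = 268733*(-1/390286) - 1953*(-1/268463) = -268733/390286 + 1953/268463 = -5490972217/8059796186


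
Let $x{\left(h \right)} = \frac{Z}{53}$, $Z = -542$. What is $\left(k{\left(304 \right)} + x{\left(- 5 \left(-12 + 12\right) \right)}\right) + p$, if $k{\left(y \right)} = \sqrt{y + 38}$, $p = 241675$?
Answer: $\frac{12808233}{53} + 3 \sqrt{38} \approx 2.4168 \cdot 10^{5}$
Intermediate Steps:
$k{\left(y \right)} = \sqrt{38 + y}$
$x{\left(h \right)} = - \frac{542}{53}$
$\left(k{\left(304 \right)} + x{\left(- 5 \left(-12 + 12\right) \right)}\right) + p = \left(\sqrt{38 + 304} - \frac{542}{53}\right) + 241675 = \left(\sqrt{342} - \frac{542}{53}\right) + 241675 = \left(3 \sqrt{38} - \frac{542}{53}\right) + 241675 = \left(- \frac{542}{53} + 3 \sqrt{38}\right) + 241675 = \frac{12808233}{53} + 3 \sqrt{38}$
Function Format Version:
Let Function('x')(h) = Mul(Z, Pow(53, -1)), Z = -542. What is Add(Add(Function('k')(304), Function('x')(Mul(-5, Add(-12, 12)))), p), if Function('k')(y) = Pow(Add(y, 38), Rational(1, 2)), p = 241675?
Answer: Add(Rational(12808233, 53), Mul(3, Pow(38, Rational(1, 2)))) ≈ 2.4168e+5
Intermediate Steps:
Function('k')(y) = Pow(Add(38, y), Rational(1, 2))
Function('x')(h) = Rational(-542, 53) (Function('x')(h) = Mul(-542, Pow(53, -1)) = Mul(-542, Rational(1, 53)) = Rational(-542, 53))
Add(Add(Function('k')(304), Function('x')(Mul(-5, Add(-12, 12)))), p) = Add(Add(Pow(Add(38, 304), Rational(1, 2)), Rational(-542, 53)), 241675) = Add(Add(Pow(342, Rational(1, 2)), Rational(-542, 53)), 241675) = Add(Add(Mul(3, Pow(38, Rational(1, 2))), Rational(-542, 53)), 241675) = Add(Add(Rational(-542, 53), Mul(3, Pow(38, Rational(1, 2)))), 241675) = Add(Rational(12808233, 53), Mul(3, Pow(38, Rational(1, 2))))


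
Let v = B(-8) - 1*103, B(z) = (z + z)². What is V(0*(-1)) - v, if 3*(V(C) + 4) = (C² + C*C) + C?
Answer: -157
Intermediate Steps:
V(C) = -4 + C/3 + 2*C²/3 (V(C) = -4 + ((C² + C*C) + C)/3 = -4 + ((C² + C²) + C)/3 = -4 + (2*C² + C)/3 = -4 + (C + 2*C²)/3 = -4 + (C/3 + 2*C²/3) = -4 + C/3 + 2*C²/3)
B(z) = 4*z² (B(z) = (2*z)² = 4*z²)
v = 153 (v = 4*(-8)² - 1*103 = 4*64 - 103 = 256 - 103 = 153)
V(0*(-1)) - v = (-4 + (0*(-1))/3 + 2*(0*(-1))²/3) - 1*153 = (-4 + (⅓)*0 + (⅔)*0²) - 153 = (-4 + 0 + (⅔)*0) - 153 = (-4 + 0 + 0) - 153 = -4 - 153 = -157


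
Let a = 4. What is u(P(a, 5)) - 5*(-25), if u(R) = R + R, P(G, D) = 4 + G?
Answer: 141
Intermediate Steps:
u(R) = 2*R
u(P(a, 5)) - 5*(-25) = 2*(4 + 4) - 5*(-25) = 2*8 + 125 = 16 + 125 = 141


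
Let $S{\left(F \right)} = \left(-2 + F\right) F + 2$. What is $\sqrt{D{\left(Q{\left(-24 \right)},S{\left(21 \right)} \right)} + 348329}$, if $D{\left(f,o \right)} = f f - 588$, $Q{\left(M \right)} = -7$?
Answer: $\sqrt{347790} \approx 589.74$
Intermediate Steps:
$S{\left(F \right)} = 2 + F \left(-2 + F\right)$ ($S{\left(F \right)} = F \left(-2 + F\right) + 2 = 2 + F \left(-2 + F\right)$)
$D{\left(f,o \right)} = -588 + f^{2}$ ($D{\left(f,o \right)} = f^{2} - 588 = -588 + f^{2}$)
$\sqrt{D{\left(Q{\left(-24 \right)},S{\left(21 \right)} \right)} + 348329} = \sqrt{\left(-588 + \left(-7\right)^{2}\right) + 348329} = \sqrt{\left(-588 + 49\right) + 348329} = \sqrt{-539 + 348329} = \sqrt{347790}$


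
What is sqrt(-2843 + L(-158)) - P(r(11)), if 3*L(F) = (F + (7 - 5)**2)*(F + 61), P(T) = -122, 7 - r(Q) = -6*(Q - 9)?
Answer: 122 + sqrt(19227)/3 ≈ 168.22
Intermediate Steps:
r(Q) = -47 + 6*Q (r(Q) = 7 - (-6)*(Q - 9) = 7 - (-6)*(-9 + Q) = 7 - (54 - 6*Q) = 7 + (-54 + 6*Q) = -47 + 6*Q)
L(F) = (4 + F)*(61 + F)/3 (L(F) = ((F + (7 - 5)**2)*(F + 61))/3 = ((F + 2**2)*(61 + F))/3 = ((F + 4)*(61 + F))/3 = ((4 + F)*(61 + F))/3 = (4 + F)*(61 + F)/3)
sqrt(-2843 + L(-158)) - P(r(11)) = sqrt(-2843 + (244/3 + (1/3)*(-158)**2 + (65/3)*(-158))) - 1*(-122) = sqrt(-2843 + (244/3 + (1/3)*24964 - 10270/3)) + 122 = sqrt(-2843 + (244/3 + 24964/3 - 10270/3)) + 122 = sqrt(-2843 + 14938/3) + 122 = sqrt(6409/3) + 122 = sqrt(19227)/3 + 122 = 122 + sqrt(19227)/3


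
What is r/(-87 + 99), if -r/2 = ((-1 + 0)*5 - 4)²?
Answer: -27/2 ≈ -13.500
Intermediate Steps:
r = -162 (r = -2*((-1 + 0)*5 - 4)² = -2*(-1*5 - 4)² = -2*(-5 - 4)² = -2*(-9)² = -2*81 = -162)
r/(-87 + 99) = -162/(-87 + 99) = -162/12 = -162*1/12 = -27/2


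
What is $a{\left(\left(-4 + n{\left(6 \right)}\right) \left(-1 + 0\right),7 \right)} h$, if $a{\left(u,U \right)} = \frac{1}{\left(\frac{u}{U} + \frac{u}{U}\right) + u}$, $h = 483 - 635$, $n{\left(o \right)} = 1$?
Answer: $- \frac{1064}{27} \approx -39.407$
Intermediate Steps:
$h = -152$
$a{\left(u,U \right)} = \frac{1}{u + \frac{2 u}{U}}$ ($a{\left(u,U \right)} = \frac{1}{\frac{2 u}{U} + u} = \frac{1}{u + \frac{2 u}{U}}$)
$a{\left(\left(-4 + n{\left(6 \right)}\right) \left(-1 + 0\right),7 \right)} h = \frac{7}{\left(-4 + 1\right) \left(-1 + 0\right) \left(2 + 7\right)} \left(-152\right) = \frac{7}{\left(-3\right) \left(-1\right) 9} \left(-152\right) = 7 \cdot \frac{1}{3} \cdot \frac{1}{9} \left(-152\right) = \frac{7}{27} \left(-152\right) = - \frac{1064}{27}$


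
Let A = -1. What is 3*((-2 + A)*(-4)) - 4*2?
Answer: 28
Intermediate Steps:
3*((-2 + A)*(-4)) - 4*2 = 3*((-2 - 1)*(-4)) - 4*2 = 3*(-3*(-4)) - 8 = 3*12 - 8 = 36 - 8 = 28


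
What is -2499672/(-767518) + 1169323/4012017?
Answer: 5463101504369/1539647631903 ≈ 3.5483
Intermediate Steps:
-2499672/(-767518) + 1169323/4012017 = -2499672*(-1/767518) + 1169323*(1/4012017) = 1249836/383759 + 1169323/4012017 = 5463101504369/1539647631903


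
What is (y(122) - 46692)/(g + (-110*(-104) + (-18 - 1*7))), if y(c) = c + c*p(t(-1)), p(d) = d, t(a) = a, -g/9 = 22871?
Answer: 3891/16202 ≈ 0.24016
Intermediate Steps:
g = -205839 (g = -9*22871 = -205839)
y(c) = 0 (y(c) = c + c*(-1) = c - c = 0)
(y(122) - 46692)/(g + (-110*(-104) + (-18 - 1*7))) = (0 - 46692)/(-205839 + (-110*(-104) + (-18 - 1*7))) = -46692/(-205839 + (11440 + (-18 - 7))) = -46692/(-205839 + (11440 - 25)) = -46692/(-205839 + 11415) = -46692/(-194424) = -46692*(-1/194424) = 3891/16202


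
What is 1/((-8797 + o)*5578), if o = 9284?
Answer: 1/2716486 ≈ 3.6812e-7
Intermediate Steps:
1/((-8797 + o)*5578) = 1/((-8797 + 9284)*5578) = (1/5578)/487 = (1/487)*(1/5578) = 1/2716486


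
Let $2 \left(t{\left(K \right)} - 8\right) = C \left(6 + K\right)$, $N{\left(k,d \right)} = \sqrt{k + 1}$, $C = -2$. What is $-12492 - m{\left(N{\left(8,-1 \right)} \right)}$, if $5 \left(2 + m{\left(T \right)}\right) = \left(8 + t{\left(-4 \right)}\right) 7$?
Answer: $- \frac{62548}{5} \approx -12510.0$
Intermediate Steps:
$N{\left(k,d \right)} = \sqrt{1 + k}$
$t{\left(K \right)} = 2 - K$ ($t{\left(K \right)} = 8 + \frac{\left(-2\right) \left(6 + K\right)}{2} = 8 + \frac{-12 - 2 K}{2} = 8 - \left(6 + K\right) = 2 - K$)
$m{\left(T \right)} = \frac{88}{5}$ ($m{\left(T \right)} = -2 + \frac{\left(8 + \left(2 - -4\right)\right) 7}{5} = -2 + \frac{\left(8 + \left(2 + 4\right)\right) 7}{5} = -2 + \frac{\left(8 + 6\right) 7}{5} = -2 + \frac{14 \cdot 7}{5} = -2 + \frac{1}{5} \cdot 98 = -2 + \frac{98}{5} = \frac{88}{5}$)
$-12492 - m{\left(N{\left(8,-1 \right)} \right)} = -12492 - \frac{88}{5} = - \frac{62548}{5}$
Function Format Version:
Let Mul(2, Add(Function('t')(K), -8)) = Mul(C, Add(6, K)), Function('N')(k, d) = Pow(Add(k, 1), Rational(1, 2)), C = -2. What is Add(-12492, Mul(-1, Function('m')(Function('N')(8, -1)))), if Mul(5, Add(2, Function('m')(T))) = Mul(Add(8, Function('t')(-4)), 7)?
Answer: Rational(-62548, 5) ≈ -12510.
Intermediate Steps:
Function('N')(k, d) = Pow(Add(1, k), Rational(1, 2))
Function('t')(K) = Add(2, Mul(-1, K)) (Function('t')(K) = Add(8, Mul(Rational(1, 2), Mul(-2, Add(6, K)))) = Add(8, Mul(Rational(1, 2), Add(-12, Mul(-2, K)))) = Add(8, Add(-6, Mul(-1, K))) = Add(2, Mul(-1, K)))
Function('m')(T) = Rational(88, 5) (Function('m')(T) = Add(-2, Mul(Rational(1, 5), Mul(Add(8, Add(2, Mul(-1, -4))), 7))) = Add(-2, Mul(Rational(1, 5), Mul(Add(8, Add(2, 4)), 7))) = Add(-2, Mul(Rational(1, 5), Mul(Add(8, 6), 7))) = Add(-2, Mul(Rational(1, 5), Mul(14, 7))) = Add(-2, Mul(Rational(1, 5), 98)) = Add(-2, Rational(98, 5)) = Rational(88, 5))
Add(-12492, Mul(-1, Function('m')(Function('N')(8, -1)))) = Add(-12492, Mul(-1, Rational(88, 5))) = Add(-12492, Rational(-88, 5)) = Rational(-62548, 5)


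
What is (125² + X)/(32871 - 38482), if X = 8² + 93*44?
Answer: -19781/5611 ≈ -3.5254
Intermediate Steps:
X = 4156 (X = 64 + 4092 = 4156)
(125² + X)/(32871 - 38482) = (125² + 4156)/(32871 - 38482) = (15625 + 4156)/(-5611) = 19781*(-1/5611) = -19781/5611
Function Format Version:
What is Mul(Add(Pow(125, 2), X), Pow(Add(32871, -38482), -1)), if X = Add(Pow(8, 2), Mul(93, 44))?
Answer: Rational(-19781, 5611) ≈ -3.5254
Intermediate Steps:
X = 4156 (X = Add(64, 4092) = 4156)
Mul(Add(Pow(125, 2), X), Pow(Add(32871, -38482), -1)) = Mul(Add(Pow(125, 2), 4156), Pow(Add(32871, -38482), -1)) = Mul(Add(15625, 4156), Pow(-5611, -1)) = Mul(19781, Rational(-1, 5611)) = Rational(-19781, 5611)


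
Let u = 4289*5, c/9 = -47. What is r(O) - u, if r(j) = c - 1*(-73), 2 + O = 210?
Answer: -21795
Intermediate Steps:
O = 208 (O = -2 + 210 = 208)
c = -423 (c = 9*(-47) = -423)
r(j) = -350 (r(j) = -423 - 1*(-73) = -423 + 73 = -350)
u = 21445
r(O) - u = -350 - 1*21445 = -350 - 21445 = -21795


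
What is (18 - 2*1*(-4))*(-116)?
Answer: -3016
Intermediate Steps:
(18 - 2*1*(-4))*(-116) = (18 - 2*(-4))*(-116) = (18 + 8)*(-116) = 26*(-116) = -3016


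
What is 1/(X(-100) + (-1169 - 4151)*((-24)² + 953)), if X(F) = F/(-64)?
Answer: -16/130148455 ≈ -1.2294e-7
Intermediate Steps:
X(F) = -F/64 (X(F) = F*(-1/64) = -F/64)
1/(X(-100) + (-1169 - 4151)*((-24)² + 953)) = 1/(-1/64*(-100) + (-1169 - 4151)*((-24)² + 953)) = 1/(25/16 - 5320*(576 + 953)) = 1/(25/16 - 5320*1529) = 1/(25/16 - 8134280) = 1/(-130148455/16) = -16/130148455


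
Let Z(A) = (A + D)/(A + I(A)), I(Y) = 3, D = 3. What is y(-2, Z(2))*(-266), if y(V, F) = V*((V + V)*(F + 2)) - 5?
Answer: -5054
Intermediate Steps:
Z(A) = 1 (Z(A) = (A + 3)/(A + 3) = (3 + A)/(3 + A) = 1)
y(V, F) = -5 + 2*V²*(2 + F) (y(V, F) = V*((2*V)*(2 + F)) - 5 = V*(2*V*(2 + F)) - 5 = 2*V²*(2 + F) - 5 = -5 + 2*V²*(2 + F))
y(-2, Z(2))*(-266) = (-5 + 4*(-2)² + 2*1*(-2)²)*(-266) = (-5 + 4*4 + 2*1*4)*(-266) = (-5 + 16 + 8)*(-266) = 19*(-266) = -5054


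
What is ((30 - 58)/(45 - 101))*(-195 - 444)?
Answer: -639/2 ≈ -319.50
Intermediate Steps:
((30 - 58)/(45 - 101))*(-195 - 444) = -28/(-56)*(-639) = -28*(-1/56)*(-639) = (½)*(-639) = -639/2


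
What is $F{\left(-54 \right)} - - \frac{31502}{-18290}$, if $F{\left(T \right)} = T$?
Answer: $- \frac{509581}{9145} \approx -55.722$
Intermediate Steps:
$F{\left(-54 \right)} - - \frac{31502}{-18290} = -54 - - \frac{31502}{-18290} = -54 - \left(-31502\right) \left(- \frac{1}{18290}\right) = -54 - \frac{15751}{9145} = - \frac{509581}{9145}$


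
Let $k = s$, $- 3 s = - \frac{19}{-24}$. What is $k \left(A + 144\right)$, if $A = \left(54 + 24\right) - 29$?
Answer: $- \frac{3667}{72} \approx -50.931$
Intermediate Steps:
$A = 49$ ($A = 78 - 29 = 49$)
$s = - \frac{19}{72}$ ($s = - \frac{\left(-19\right) \frac{1}{-24}}{3} = - \frac{\left(-19\right) \left(- \frac{1}{24}\right)}{3} = \left(- \frac{1}{3}\right) \frac{19}{24} = - \frac{19}{72} \approx -0.26389$)
$k = - \frac{19}{72} \approx -0.26389$
$k \left(A + 144\right) = - \frac{19 \left(49 + 144\right)}{72} = \left(- \frac{19}{72}\right) 193 = - \frac{3667}{72}$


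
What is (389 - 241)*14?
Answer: 2072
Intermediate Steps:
(389 - 241)*14 = 148*14 = 2072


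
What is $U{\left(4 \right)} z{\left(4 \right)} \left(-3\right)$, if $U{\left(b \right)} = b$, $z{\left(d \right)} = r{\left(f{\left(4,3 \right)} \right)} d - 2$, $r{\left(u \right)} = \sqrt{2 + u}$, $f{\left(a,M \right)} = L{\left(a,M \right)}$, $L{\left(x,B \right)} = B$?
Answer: $24 - 48 \sqrt{5} \approx -83.331$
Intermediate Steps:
$f{\left(a,M \right)} = M$
$z{\left(d \right)} = -2 + d \sqrt{5}$ ($z{\left(d \right)} = \sqrt{2 + 3} d - 2 = \sqrt{5} d - 2 = d \sqrt{5} - 2 = -2 + d \sqrt{5}$)
$U{\left(4 \right)} z{\left(4 \right)} \left(-3\right) = 4 \left(-2 + 4 \sqrt{5}\right) \left(-3\right) = \left(-8 + 16 \sqrt{5}\right) \left(-3\right) = 24 - 48 \sqrt{5}$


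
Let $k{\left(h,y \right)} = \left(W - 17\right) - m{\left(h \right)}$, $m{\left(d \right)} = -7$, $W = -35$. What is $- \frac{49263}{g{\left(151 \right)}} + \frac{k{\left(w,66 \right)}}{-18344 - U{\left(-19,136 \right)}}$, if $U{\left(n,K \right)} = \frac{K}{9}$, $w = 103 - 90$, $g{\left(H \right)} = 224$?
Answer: $- \frac{508733331}{2313248} \approx -219.92$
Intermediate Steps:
$w = 13$ ($w = 103 - 90 = 13$)
$U{\left(n,K \right)} = \frac{K}{9}$ ($U{\left(n,K \right)} = K \frac{1}{9} = \frac{K}{9}$)
$k{\left(h,y \right)} = -45$ ($k{\left(h,y \right)} = \left(-35 - 17\right) - -7 = -52 + 7 = -45$)
$- \frac{49263}{g{\left(151 \right)}} + \frac{k{\left(w,66 \right)}}{-18344 - U{\left(-19,136 \right)}} = - \frac{49263}{224} - \frac{45}{-18344 - \frac{1}{9} \cdot 136} = \left(-49263\right) \frac{1}{224} - \frac{45}{-18344 - \frac{136}{9}} = - \frac{49263}{224} - \frac{45}{-18344 - \frac{136}{9}} = - \frac{49263}{224} - \frac{45}{- \frac{165232}{9}} = - \frac{49263}{224} - - \frac{405}{165232} = - \frac{49263}{224} + \frac{405}{165232} = - \frac{508733331}{2313248}$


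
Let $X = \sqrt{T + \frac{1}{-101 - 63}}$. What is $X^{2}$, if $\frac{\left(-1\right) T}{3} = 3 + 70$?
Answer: $- \frac{35917}{164} \approx -219.01$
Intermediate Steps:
$T = -219$ ($T = - 3 \left(3 + 70\right) = \left(-3\right) 73 = -219$)
$X = \frac{7 i \sqrt{30053}}{82}$ ($X = \sqrt{-219 + \frac{1}{-101 - 63}} = \sqrt{-219 + \frac{1}{-164}} = \sqrt{-219 - \frac{1}{164}} = \sqrt{- \frac{35917}{164}} = \frac{7 i \sqrt{30053}}{82} \approx 14.799 i$)
$X^{2} = \left(\frac{7 i \sqrt{30053}}{82}\right)^{2} = - \frac{35917}{164}$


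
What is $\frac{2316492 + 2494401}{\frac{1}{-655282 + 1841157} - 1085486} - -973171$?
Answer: $\frac{417569785275331068}{429083570083} \approx 9.7317 \cdot 10^{5}$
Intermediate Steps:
$\frac{2316492 + 2494401}{\frac{1}{-655282 + 1841157} - 1085486} - -973171 = \frac{4810893}{\frac{1}{1185875} - 1085486} + 973171 = \frac{4810893}{- \frac{1287250710249}{1185875}} + 973171 = 4810893 \left(- \frac{1185875}{1287250710249}\right) + 973171 = - \frac{1901705912125}{429083570083} + 973171 = \frac{417569785275331068}{429083570083}$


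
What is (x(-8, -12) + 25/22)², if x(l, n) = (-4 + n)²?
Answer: 32001649/484 ≈ 66119.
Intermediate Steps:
(x(-8, -12) + 25/22)² = ((-4 - 12)² + 25/22)² = ((-16)² + 25*(1/22))² = (256 + 25/22)² = (5657/22)² = 32001649/484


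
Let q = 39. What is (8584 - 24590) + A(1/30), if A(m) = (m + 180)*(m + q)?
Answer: -8080829/900 ≈ -8978.7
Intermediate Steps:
A(m) = (39 + m)*(180 + m) (A(m) = (m + 180)*(m + 39) = (180 + m)*(39 + m) = (39 + m)*(180 + m))
(8584 - 24590) + A(1/30) = (8584 - 24590) + (7020 + (1/30)² + 219/30) = -16006 + (7020 + (1/30)² + 219*(1/30)) = -16006 + (7020 + 1/900 + 73/10) = -16006 + 6324571/900 = -8080829/900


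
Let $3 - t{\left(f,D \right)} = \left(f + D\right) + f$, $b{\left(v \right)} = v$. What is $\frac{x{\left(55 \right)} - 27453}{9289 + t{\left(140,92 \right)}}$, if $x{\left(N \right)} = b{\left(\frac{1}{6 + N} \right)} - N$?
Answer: $- \frac{1677987}{544120} \approx -3.0839$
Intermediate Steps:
$t{\left(f,D \right)} = 3 - D - 2 f$ ($t{\left(f,D \right)} = 3 - \left(\left(f + D\right) + f\right) = 3 - \left(\left(D + f\right) + f\right) = 3 - \left(D + 2 f\right) = 3 - D - 2 f$)
$x{\left(N \right)} = \frac{1}{6 + N} - N$
$\frac{x{\left(55 \right)} - 27453}{9289 + t{\left(140,92 \right)}} = \frac{\frac{1 - 55 \left(6 + 55\right)}{6 + 55} - 27453}{9289 - 369} = \frac{\frac{1 - 55 \cdot 61}{61} - 27453}{9289 - 369} = \frac{\frac{1 - 3355}{61} - 27453}{9289 - 369} = \frac{\frac{1}{61} \left(-3354\right) - 27453}{8920} = \left(- \frac{3354}{61} - 27453\right) \frac{1}{8920} = \left(- \frac{1677987}{61}\right) \frac{1}{8920} = - \frac{1677987}{544120}$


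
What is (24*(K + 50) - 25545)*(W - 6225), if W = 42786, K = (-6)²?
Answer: -858488841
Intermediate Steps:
K = 36
(24*(K + 50) - 25545)*(W - 6225) = (24*(36 + 50) - 25545)*(42786 - 6225) = (24*86 - 25545)*36561 = (2064 - 25545)*36561 = -23481*36561 = -858488841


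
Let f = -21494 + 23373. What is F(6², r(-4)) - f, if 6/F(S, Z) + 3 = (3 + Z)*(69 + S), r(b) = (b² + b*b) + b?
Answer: -1018417/542 ≈ -1879.0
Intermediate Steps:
r(b) = b + 2*b² (r(b) = (b² + b²) + b = 2*b² + b = b + 2*b²)
F(S, Z) = 6/(-3 + (3 + Z)*(69 + S))
f = 1879
F(6², r(-4)) - f = 6/(204 + 3*6² + 69*(-4*(1 + 2*(-4))) + 6²*(-4*(1 + 2*(-4)))) - 1*1879 = 6/(204 + 3*36 + 69*(-4*(1 - 8)) + 36*(-4*(1 - 8))) - 1879 = 6/(204 + 108 + 69*(-4*(-7)) + 36*(-4*(-7))) - 1879 = 6/(204 + 108 + 69*28 + 36*28) - 1879 = 6/(204 + 108 + 1932 + 1008) - 1879 = 6/3252 - 1879 = 6*(1/3252) - 1879 = 1/542 - 1879 = -1018417/542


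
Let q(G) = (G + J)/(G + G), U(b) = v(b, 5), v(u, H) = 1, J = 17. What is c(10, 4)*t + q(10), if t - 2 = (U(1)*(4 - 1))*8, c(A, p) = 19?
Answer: 9907/20 ≈ 495.35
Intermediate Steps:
U(b) = 1
q(G) = (17 + G)/(2*G) (q(G) = (G + 17)/(G + G) = (17 + G)/((2*G)) = (17 + G)*(1/(2*G)) = (17 + G)/(2*G))
t = 26 (t = 2 + (1*(4 - 1))*8 = 2 + (1*3)*8 = 2 + 3*8 = 2 + 24 = 26)
c(10, 4)*t + q(10) = 19*26 + (½)*(17 + 10)/10 = 494 + (½)*(⅒)*27 = 494 + 27/20 = 9907/20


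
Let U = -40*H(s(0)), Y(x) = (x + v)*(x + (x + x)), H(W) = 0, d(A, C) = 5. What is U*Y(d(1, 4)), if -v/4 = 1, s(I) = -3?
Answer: 0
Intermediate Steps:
v = -4 (v = -4*1 = -4)
Y(x) = 3*x*(-4 + x) (Y(x) = (x - 4)*(x + (x + x)) = (-4 + x)*(x + 2*x) = (-4 + x)*(3*x) = 3*x*(-4 + x))
U = 0 (U = -40*0 = 0)
U*Y(d(1, 4)) = 0*(3*5*(-4 + 5)) = 0*(3*5*1) = 0*15 = 0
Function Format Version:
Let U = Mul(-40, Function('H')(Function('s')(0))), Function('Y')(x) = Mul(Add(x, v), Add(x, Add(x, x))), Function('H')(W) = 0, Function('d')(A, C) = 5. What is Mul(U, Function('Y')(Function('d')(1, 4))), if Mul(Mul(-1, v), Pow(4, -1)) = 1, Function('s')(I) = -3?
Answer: 0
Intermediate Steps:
v = -4 (v = Mul(-4, 1) = -4)
Function('Y')(x) = Mul(3, x, Add(-4, x)) (Function('Y')(x) = Mul(Add(x, -4), Add(x, Add(x, x))) = Mul(Add(-4, x), Add(x, Mul(2, x))) = Mul(Add(-4, x), Mul(3, x)) = Mul(3, x, Add(-4, x)))
U = 0 (U = Mul(-40, 0) = 0)
Mul(U, Function('Y')(Function('d')(1, 4))) = Mul(0, Mul(3, 5, Add(-4, 5))) = Mul(0, Mul(3, 5, 1)) = Mul(0, 15) = 0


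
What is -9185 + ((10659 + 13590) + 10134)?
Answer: 25198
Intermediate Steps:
-9185 + ((10659 + 13590) + 10134) = -9185 + (24249 + 10134) = -9185 + 34383 = 25198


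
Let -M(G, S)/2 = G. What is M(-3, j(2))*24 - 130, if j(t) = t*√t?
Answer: 14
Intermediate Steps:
j(t) = t^(3/2)
M(G, S) = -2*G
M(-3, j(2))*24 - 130 = -2*(-3)*24 - 130 = 6*24 - 130 = 144 - 130 = 14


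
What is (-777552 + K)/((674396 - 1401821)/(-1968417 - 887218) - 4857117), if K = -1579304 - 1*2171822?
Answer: 1293225140053/1387015257687 ≈ 0.93238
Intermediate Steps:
K = -3751126 (K = -1579304 - 2171822 = -3751126)
(-777552 + K)/((674396 - 1401821)/(-1968417 - 887218) - 4857117) = (-777552 - 3751126)/((674396 - 1401821)/(-1968417 - 887218) - 4857117) = -4528678/(-727425/(-2855635) - 4857117) = -4528678/(-727425*(-1/2855635) - 4857117) = -4528678/(145485/571127 - 4857117) = -4528678/(-2774030515374/571127) = -4528678*(-571127/2774030515374) = 1293225140053/1387015257687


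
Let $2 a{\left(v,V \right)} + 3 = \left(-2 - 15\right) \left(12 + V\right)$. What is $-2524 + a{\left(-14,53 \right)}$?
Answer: $-3078$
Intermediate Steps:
$a{\left(v,V \right)} = - \frac{207}{2} - \frac{17 V}{2}$ ($a{\left(v,V \right)} = - \frac{3}{2} + \frac{\left(-2 - 15\right) \left(12 + V\right)}{2} = - \frac{3}{2} + \frac{\left(-17\right) \left(12 + V\right)}{2} = - \frac{3}{2} + \frac{-204 - 17 V}{2} = - \frac{3}{2} - \left(102 + \frac{17 V}{2}\right) = - \frac{207}{2} - \frac{17 V}{2}$)
$-2524 + a{\left(-14,53 \right)} = -2524 - 554 = -3078$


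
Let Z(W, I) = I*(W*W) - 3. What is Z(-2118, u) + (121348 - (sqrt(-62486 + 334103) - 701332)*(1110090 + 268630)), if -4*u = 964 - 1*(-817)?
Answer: 964943218724 - 1378720*sqrt(271617) ≈ 9.6422e+11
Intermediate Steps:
u = -1781/4 (u = -(964 - 1*(-817))/4 = -(964 + 817)/4 = -1/4*1781 = -1781/4 ≈ -445.25)
Z(W, I) = -3 + I*W**2 (Z(W, I) = I*W**2 - 3 = -3 + I*W**2)
Z(-2118, u) + (121348 - (sqrt(-62486 + 334103) - 701332)*(1110090 + 268630)) = (-3 - 1781/4*(-2118)**2) + (121348 - (sqrt(-62486 + 334103) - 701332)*(1110090 + 268630)) = (-3 - 1781/4*4485924) + (121348 - (sqrt(271617) - 701332)*1378720) = (-3 - 1997357661) + (121348 - (-701332 + sqrt(271617))*1378720) = -1997357664 + (121348 - (-966940455040 + 1378720*sqrt(271617))) = -1997357664 + (121348 + (966940455040 - 1378720*sqrt(271617))) = -1997357664 + (966940576388 - 1378720*sqrt(271617)) = 964943218724 - 1378720*sqrt(271617)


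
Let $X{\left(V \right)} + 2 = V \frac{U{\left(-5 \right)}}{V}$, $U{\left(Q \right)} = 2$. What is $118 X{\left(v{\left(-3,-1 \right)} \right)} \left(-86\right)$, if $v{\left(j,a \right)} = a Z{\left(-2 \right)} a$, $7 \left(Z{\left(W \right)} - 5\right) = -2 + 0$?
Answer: $0$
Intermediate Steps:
$Z{\left(W \right)} = \frac{33}{7}$ ($Z{\left(W \right)} = 5 + \frac{-2 + 0}{7} = 5 + \frac{1}{7} \left(-2\right) = 5 - \frac{2}{7} = \frac{33}{7}$)
$v{\left(j,a \right)} = \frac{33 a^{2}}{7}$ ($v{\left(j,a \right)} = a \frac{33}{7} a = \frac{33 a}{7} a = \frac{33 a^{2}}{7}$)
$X{\left(V \right)} = 0$ ($X{\left(V \right)} = -2 + V \frac{2}{V} = -2 + 2 = 0$)
$118 X{\left(v{\left(-3,-1 \right)} \right)} \left(-86\right) = 118 \cdot 0 \left(-86\right) = 0 \left(-86\right) = 0$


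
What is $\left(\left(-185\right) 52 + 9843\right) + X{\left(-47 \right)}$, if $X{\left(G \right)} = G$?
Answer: $176$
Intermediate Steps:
$\left(\left(-185\right) 52 + 9843\right) + X{\left(-47 \right)} = \left(\left(-185\right) 52 + 9843\right) - 47 = \left(-9620 + 9843\right) - 47 = 223 - 47 = 176$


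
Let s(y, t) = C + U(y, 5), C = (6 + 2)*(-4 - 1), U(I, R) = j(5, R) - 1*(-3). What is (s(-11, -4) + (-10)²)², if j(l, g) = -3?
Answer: 3600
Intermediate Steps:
U(I, R) = 0 (U(I, R) = -3 - 1*(-3) = -3 + 3 = 0)
C = -40 (C = 8*(-5) = -40)
s(y, t) = -40 (s(y, t) = -40 + 0 = -40)
(s(-11, -4) + (-10)²)² = (-40 + (-10)²)² = (-40 + 100)² = 60² = 3600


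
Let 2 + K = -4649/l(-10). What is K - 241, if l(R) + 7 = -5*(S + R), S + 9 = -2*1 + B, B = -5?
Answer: -34538/123 ≈ -280.80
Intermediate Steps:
S = -16 (S = -9 + (-2*1 - 5) = -9 + (-2 - 5) = -9 - 7 = -16)
l(R) = 73 - 5*R (l(R) = -7 - 5*(-16 + R) = -7 + (80 - 5*R) = 73 - 5*R)
K = -4895/123 (K = -2 - 4649/(73 - 5*(-10)) = -2 - 4649/(73 + 50) = -2 - 4649/123 = -4895/123 ≈ -39.797)
K - 241 = -4895/123 - 241 = -34538/123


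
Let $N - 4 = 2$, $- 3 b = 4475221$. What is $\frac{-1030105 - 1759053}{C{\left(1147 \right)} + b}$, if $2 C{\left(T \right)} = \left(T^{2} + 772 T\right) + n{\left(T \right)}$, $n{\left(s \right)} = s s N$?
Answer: $- \frac{16734948}{21333799} \approx -0.78443$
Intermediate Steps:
$b = - \frac{4475221}{3}$ ($b = \left(- \frac{1}{3}\right) 4475221 = - \frac{4475221}{3} \approx -1.4917 \cdot 10^{6}$)
$N = 6$ ($N = 4 + 2 = 6$)
$n{\left(s \right)} = 6 s^{2}$ ($n{\left(s \right)} = s s 6 = s^{2} \cdot 6 = 6 s^{2}$)
$C{\left(T \right)} = 386 T + \frac{7 T^{2}}{2}$ ($C{\left(T \right)} = \frac{\left(T^{2} + 772 T\right) + 6 T^{2}}{2} = \frac{7 T^{2} + 772 T}{2} = 386 T + \frac{7 T^{2}}{2}$)
$\frac{-1030105 - 1759053}{C{\left(1147 \right)} + b} = \frac{-1030105 - 1759053}{\frac{1}{2} \cdot 1147 \left(772 + 7 \cdot 1147\right) - \frac{4475221}{3}} = - \frac{2789158}{\frac{1}{2} \cdot 1147 \left(772 + 8029\right) - \frac{4475221}{3}} = - \frac{2789158}{\frac{1}{2} \cdot 1147 \cdot 8801 - \frac{4475221}{3}} = - \frac{2789158}{\frac{10094747}{2} - \frac{4475221}{3}} = - \frac{2789158}{\frac{21333799}{6}} = \left(-2789158\right) \frac{6}{21333799} = - \frac{16734948}{21333799}$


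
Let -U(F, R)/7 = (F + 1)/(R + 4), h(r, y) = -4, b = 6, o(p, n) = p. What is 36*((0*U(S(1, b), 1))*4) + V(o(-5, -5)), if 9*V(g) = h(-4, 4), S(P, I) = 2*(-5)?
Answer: -4/9 ≈ -0.44444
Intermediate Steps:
S(P, I) = -10
U(F, R) = -7*(1 + F)/(4 + R) (U(F, R) = -7*(F + 1)/(R + 4) = -7*(1 + F)/(4 + R))
V(g) = -4/9 (V(g) = (1/9)*(-4) = -4/9)
36*((0*U(S(1, b), 1))*4) + V(o(-5, -5)) = 36*((0*(7*(-1 - 1*(-10))/(4 + 1)))*4) - 4/9 = 36*((0*(7*(-1 + 10)/5))*4) - 4/9 = 36*((0*(7*(1/5)*9))*4) - 4/9 = 36*((0*(63/5))*4) - 4/9 = 36*(0*4) - 4/9 = 36*0 - 4/9 = 0 - 4/9 = -4/9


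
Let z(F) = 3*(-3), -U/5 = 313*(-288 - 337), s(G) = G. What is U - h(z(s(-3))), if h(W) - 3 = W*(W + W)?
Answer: 977960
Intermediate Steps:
U = 978125 (U = -1565*(-288 - 337) = -1565*(-625) = -5*(-195625) = 978125)
z(F) = -9
h(W) = 3 + 2*W² (h(W) = 3 + W*(W + W) = 3 + W*(2*W) = 3 + 2*W²)
U - h(z(s(-3))) = 978125 - (3 + 2*(-9)²) = 978125 - (3 + 2*81) = 978125 - (3 + 162) = 978125 - 1*165 = 978125 - 165 = 977960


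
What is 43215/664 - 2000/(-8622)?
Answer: 186963865/2862504 ≈ 65.315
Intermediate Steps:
43215/664 - 2000/(-8622) = 43215*(1/664) - 2000*(-1/8622) = 43215/664 + 1000/4311 = 186963865/2862504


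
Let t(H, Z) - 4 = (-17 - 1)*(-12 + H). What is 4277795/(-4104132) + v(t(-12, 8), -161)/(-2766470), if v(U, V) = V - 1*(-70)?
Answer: -845287004117/810997003860 ≈ -1.0423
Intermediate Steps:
t(H, Z) = 220 - 18*H (t(H, Z) = 4 + (-17 - 1)*(-12 + H) = 4 - 18*(-12 + H) = 4 + (216 - 18*H) = 220 - 18*H)
v(U, V) = 70 + V (v(U, V) = V + 70 = 70 + V)
4277795/(-4104132) + v(t(-12, 8), -161)/(-2766470) = 4277795/(-4104132) + (70 - 161)/(-2766470) = 4277795*(-1/4104132) - 91*(-1/2766470) = -4277795/4104132 + 13/395210 = -845287004117/810997003860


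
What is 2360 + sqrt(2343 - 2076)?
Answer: 2360 + sqrt(267) ≈ 2376.3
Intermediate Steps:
2360 + sqrt(2343 - 2076) = 2360 + sqrt(267)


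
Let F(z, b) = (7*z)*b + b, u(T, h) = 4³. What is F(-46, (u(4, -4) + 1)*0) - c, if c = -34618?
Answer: 34618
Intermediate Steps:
u(T, h) = 64
F(z, b) = b + 7*b*z (F(z, b) = 7*b*z + b = b + 7*b*z)
F(-46, (u(4, -4) + 1)*0) - c = ((64 + 1)*0)*(1 + 7*(-46)) - 1*(-34618) = (65*0)*(1 - 322) + 34618 = 0*(-321) + 34618 = 0 + 34618 = 34618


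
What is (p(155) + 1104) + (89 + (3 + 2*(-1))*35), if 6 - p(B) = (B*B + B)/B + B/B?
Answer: 1077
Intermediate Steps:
p(B) = 5 - (B + B²)/B (p(B) = 6 - ((B*B + B)/B + B/B) = 6 - ((B² + B)/B + 1) = 6 - ((B + B²)/B + 1) = 6 - (1 + (B + B²)/B) = 6 + (-1 - (B + B²)/B) = 5 - (B + B²)/B)
(p(155) + 1104) + (89 + (3 + 2*(-1))*35) = ((4 - 1*155) + 1104) + (89 + (3 + 2*(-1))*35) = ((4 - 155) + 1104) + (89 + (3 - 2)*35) = (-151 + 1104) + (89 + 1*35) = 953 + (89 + 35) = 953 + 124 = 1077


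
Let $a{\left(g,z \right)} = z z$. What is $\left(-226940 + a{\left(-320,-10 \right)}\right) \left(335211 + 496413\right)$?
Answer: $-188645588160$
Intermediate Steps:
$a{\left(g,z \right)} = z^{2}$
$\left(-226940 + a{\left(-320,-10 \right)}\right) \left(335211 + 496413\right) = \left(-226940 + \left(-10\right)^{2}\right) \left(335211 + 496413\right) = \left(-226940 + 100\right) 831624 = \left(-226840\right) 831624 = -188645588160$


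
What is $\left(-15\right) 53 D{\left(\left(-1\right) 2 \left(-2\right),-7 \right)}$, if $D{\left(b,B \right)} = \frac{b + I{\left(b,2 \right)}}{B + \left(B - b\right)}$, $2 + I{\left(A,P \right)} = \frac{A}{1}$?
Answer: $265$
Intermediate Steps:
$I{\left(A,P \right)} = -2 + A$ ($I{\left(A,P \right)} = -2 + \frac{A}{1} = -2 + A 1 = -2 + A$)
$D{\left(b,B \right)} = \frac{-2 + 2 b}{- b + 2 B}$ ($D{\left(b,B \right)} = \frac{b + \left(-2 + b\right)}{B + \left(B - b\right)} = \frac{-2 + 2 b}{- b + 2 B}$)
$\left(-15\right) 53 D{\left(\left(-1\right) 2 \left(-2\right),-7 \right)} = \left(-15\right) 53 \frac{2 \left(-1 + \left(-1\right) 2 \left(-2\right)\right)}{- \left(-1\right) 2 \left(-2\right) + 2 \left(-7\right)} = - 795 \frac{2 \left(-1 - -4\right)}{- \left(-2\right) \left(-2\right) - 14} = - 795 \frac{2 \left(-1 + 4\right)}{\left(-1\right) 4 - 14} = - 795 \cdot 2 \frac{1}{-4 - 14} \cdot 3 = - 795 \cdot 2 \frac{1}{-18} \cdot 3 = - 795 \cdot 2 \left(- \frac{1}{18}\right) 3 = \left(-795\right) \left(- \frac{1}{3}\right) = 265$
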